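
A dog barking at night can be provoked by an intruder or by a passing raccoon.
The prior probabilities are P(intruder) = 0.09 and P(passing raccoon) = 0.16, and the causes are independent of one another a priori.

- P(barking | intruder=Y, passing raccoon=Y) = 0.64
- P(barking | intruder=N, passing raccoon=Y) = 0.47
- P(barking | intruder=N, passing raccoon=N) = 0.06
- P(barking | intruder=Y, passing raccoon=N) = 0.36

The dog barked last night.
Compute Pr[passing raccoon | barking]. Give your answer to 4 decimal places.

Sum P(barking|·) weighted by the priors over the 4 (intruder, passing raccoon) configurations:
  P(barking) = 0.06*0.91*0.84 + 0.47*0.91*0.16 + 0.36*0.09*0.84 + 0.64*0.09*0.16
        = 0.045864 + 0.068432 + 0.027216 + 0.009216 = 0.150728
Keeping only the passing raccoon-present terms gives 0.077648, so
  P(passing raccoon | barking) = 0.077648 / 0.150728 ≈ 0.5152

Pr[passing raccoon | barking] ≈ 0.5152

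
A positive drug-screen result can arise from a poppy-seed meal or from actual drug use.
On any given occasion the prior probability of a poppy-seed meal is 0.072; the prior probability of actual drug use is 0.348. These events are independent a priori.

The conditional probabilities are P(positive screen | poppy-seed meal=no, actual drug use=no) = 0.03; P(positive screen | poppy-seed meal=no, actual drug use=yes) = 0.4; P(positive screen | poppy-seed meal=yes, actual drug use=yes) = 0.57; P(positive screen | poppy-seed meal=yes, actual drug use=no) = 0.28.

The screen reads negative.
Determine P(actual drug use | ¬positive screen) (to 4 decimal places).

P(actual drug use | ¬positive screen) ≈ 0.2479

P(¬positive screen) = 0.97*0.928*0.652 + 0.6*0.928*0.348 + 0.72*0.072*0.652 + 0.43*0.072*0.348 = 0.586904 + 0.193766 + 0.033800 + 0.010774 = 0.825244
Restricting to configurations with actual drug use present: 0.193766 + 0.010774 = 0.204540.
P(actual drug use | ¬positive screen) = 0.204540 / 0.825244 ≈ 0.2479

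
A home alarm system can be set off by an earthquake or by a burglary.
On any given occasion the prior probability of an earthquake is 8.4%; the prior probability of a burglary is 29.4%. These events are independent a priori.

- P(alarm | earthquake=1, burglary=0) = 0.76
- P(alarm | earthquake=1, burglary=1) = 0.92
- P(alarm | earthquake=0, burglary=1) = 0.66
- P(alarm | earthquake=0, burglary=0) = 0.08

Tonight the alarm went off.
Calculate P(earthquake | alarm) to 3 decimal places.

P(earthquake | alarm) ≈ 0.228

P(alarm) = 0.08·0.916·0.706 + 0.66·0.916·0.294 + 0.76·0.084·0.706 + 0.92·0.084·0.294 = 0.051736 + 0.177741 + 0.045071 + 0.022720 = 0.297268
The earthquake-present share is 0.045071 + 0.022720 = 0.067791.
So P(earthquake | alarm) = 0.067791/0.297268 ≈ 0.228.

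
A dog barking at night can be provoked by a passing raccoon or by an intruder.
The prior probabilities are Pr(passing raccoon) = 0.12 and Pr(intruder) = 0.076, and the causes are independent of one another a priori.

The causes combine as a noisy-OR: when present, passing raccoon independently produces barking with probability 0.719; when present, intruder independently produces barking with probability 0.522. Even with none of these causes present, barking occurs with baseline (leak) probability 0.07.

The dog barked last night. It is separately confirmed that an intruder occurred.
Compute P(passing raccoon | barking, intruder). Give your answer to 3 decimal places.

P(passing raccoon | barking, intruder) ≈ 0.177

Under noisy-OR, P(barking | causes) = 1 − (1−0.07)·∏(1−qᵢ) over the active causes.
P(barking | intruder) = 0.55546*0.88 + 0.875084*0.12 = 0.488805 + 0.105010 = 0.593815
The passing raccoon-present share is 0.875084*0.12 = 0.105010.
P(passing raccoon | barking, intruder) = 0.105010 / 0.593815 ≈ 0.177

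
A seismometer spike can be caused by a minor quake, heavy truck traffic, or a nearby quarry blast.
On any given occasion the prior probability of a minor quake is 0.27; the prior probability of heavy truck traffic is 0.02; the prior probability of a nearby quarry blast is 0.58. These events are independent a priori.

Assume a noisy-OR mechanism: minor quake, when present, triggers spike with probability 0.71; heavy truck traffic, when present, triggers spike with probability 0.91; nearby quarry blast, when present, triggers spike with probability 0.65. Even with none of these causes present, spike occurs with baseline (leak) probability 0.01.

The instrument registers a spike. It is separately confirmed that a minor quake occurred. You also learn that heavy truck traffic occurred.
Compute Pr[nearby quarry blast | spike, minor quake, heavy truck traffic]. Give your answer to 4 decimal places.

Pr[nearby quarry blast | spike, minor quake, heavy truck traffic] ≈ 0.5842

Under noisy-OR, P(spike | causes) = 1 − (1−0.01)·∏(1−qᵢ) over the active causes.
For the numerator, keep only nearby quarry blast=true terms: 0.990956·0.58 = 0.574754
The normalizing constant is 0.974161·0.42 + 0.990956·0.58 = 0.983902
Posterior = 0.574754 / 0.983902 ≈ 0.5842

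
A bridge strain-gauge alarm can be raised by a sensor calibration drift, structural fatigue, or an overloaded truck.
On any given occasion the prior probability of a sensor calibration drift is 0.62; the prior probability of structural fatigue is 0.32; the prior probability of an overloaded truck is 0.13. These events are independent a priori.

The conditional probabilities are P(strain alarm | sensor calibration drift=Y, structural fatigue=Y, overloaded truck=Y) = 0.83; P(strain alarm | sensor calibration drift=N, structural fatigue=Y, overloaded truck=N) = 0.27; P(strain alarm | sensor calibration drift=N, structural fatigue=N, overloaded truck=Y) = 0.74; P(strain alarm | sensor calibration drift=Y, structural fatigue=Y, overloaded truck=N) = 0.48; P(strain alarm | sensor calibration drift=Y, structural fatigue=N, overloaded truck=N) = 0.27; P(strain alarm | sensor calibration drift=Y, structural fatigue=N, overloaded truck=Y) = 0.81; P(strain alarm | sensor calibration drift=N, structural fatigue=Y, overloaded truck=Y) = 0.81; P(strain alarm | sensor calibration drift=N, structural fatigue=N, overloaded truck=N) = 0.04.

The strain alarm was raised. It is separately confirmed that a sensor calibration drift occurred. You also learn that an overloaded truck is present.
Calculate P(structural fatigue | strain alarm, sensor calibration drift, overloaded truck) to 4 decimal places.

P(strain alarm | sensor calibration drift, overloaded truck) = 0.81·0.68 + 0.83·0.32 = 0.550800 + 0.265600 = 0.816400
Of this, 0.265600 comes from 0.83·0.32 (the structural fatigue=true cases).
Hence the posterior is 0.265600/0.816400 ≈ 0.3253.

P(structural fatigue | strain alarm, sensor calibration drift, overloaded truck) ≈ 0.3253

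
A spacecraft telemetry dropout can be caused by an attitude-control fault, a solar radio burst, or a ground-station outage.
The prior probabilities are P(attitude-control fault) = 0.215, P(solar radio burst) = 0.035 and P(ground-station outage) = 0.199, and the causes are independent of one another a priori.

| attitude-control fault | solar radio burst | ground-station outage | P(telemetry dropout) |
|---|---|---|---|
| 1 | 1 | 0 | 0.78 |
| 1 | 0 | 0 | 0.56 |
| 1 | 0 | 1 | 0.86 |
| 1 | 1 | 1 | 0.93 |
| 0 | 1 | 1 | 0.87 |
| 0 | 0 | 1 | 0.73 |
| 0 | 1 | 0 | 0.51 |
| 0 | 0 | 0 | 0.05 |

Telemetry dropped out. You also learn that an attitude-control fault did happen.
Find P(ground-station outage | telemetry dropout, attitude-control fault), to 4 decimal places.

P(ground-station outage | telemetry dropout, attitude-control fault) ≈ 0.2740

Numerator (weight on configurations with ground-station outage): 0.165150 + 0.006477 = 0.171627
The normalizing constant is 0.56·0.965·0.801 + 0.86·0.965·0.199 + 0.78·0.035·0.801 + 0.93·0.035·0.199 = 0.626354
P(ground-station outage | telemetry dropout, attitude-control fault) = 0.171627/0.626354 ≈ 0.2740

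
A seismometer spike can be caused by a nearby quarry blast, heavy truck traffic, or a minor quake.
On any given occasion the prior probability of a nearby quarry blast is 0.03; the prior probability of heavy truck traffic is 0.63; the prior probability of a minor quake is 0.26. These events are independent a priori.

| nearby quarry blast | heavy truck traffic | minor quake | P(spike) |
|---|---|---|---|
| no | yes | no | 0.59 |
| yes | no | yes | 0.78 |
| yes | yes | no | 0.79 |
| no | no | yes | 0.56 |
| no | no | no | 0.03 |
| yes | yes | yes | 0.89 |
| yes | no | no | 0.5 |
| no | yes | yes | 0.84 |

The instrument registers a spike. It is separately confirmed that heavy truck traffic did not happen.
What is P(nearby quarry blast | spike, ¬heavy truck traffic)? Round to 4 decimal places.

P(nearby quarry blast | spike, ¬heavy truck traffic) ≈ 0.0955

For the numerator, keep only nearby quarry blast=true terms: 0.011100 + 0.006084 = 0.017184
Denominator P(spike | ¬heavy truck traffic): 0.03*0.97*0.74 + 0.56*0.97*0.26 + 0.5*0.03*0.74 + 0.78*0.03*0.26 = 0.179950
P(nearby quarry blast | spike, ¬heavy truck traffic) = 0.017184/0.179950 ≈ 0.0955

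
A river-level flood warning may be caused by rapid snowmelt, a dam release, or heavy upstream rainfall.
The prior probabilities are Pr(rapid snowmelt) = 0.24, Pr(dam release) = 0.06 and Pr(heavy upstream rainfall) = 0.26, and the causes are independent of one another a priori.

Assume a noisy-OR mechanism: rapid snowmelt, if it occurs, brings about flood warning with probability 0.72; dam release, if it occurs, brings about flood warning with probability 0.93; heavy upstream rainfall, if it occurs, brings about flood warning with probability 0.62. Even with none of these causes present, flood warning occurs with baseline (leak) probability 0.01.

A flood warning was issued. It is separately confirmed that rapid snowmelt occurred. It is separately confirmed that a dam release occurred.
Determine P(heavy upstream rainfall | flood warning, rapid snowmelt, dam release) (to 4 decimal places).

Under noisy-OR, P(flood warning | causes) = 1 − (1−0.01)·∏(1−qᵢ) over the active causes.
Sum P(flood warning|·) weighted by the priors over both values of heavy upstream rainfall:
  P(flood warning | rapid snowmelt, dam release) = 0.980596×0.74 + 0.992626×0.26
        = 0.725641 + 0.258083 = 0.983724
Configurations with heavy upstream rainfall contribute 0.258083, so
  P(heavy upstream rainfall | flood warning, rapid snowmelt, dam release) = 0.258083 / 0.983724 ≈ 0.2624

P(heavy upstream rainfall | flood warning, rapid snowmelt, dam release) ≈ 0.2624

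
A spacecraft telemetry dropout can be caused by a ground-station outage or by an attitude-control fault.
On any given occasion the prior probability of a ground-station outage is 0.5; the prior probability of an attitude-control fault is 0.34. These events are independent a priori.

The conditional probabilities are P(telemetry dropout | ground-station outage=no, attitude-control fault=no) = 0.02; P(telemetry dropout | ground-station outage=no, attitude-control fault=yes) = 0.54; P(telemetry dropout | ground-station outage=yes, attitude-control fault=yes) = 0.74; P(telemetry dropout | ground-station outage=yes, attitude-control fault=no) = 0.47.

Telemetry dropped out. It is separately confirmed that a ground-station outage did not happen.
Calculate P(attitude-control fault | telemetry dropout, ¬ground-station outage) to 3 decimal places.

By total probability over both values of attitude-control fault:
  P(telemetry dropout | ¬ground-station outage) = 0.02×0.66 + 0.54×0.34
        = 0.013200 + 0.183600 = 0.196800
Keeping only the attitude-control fault-present terms gives 0.183600, so
  P(attitude-control fault | telemetry dropout, ¬ground-station outage) = 0.183600 / 0.196800 ≈ 0.933

P(attitude-control fault | telemetry dropout, ¬ground-station outage) ≈ 0.933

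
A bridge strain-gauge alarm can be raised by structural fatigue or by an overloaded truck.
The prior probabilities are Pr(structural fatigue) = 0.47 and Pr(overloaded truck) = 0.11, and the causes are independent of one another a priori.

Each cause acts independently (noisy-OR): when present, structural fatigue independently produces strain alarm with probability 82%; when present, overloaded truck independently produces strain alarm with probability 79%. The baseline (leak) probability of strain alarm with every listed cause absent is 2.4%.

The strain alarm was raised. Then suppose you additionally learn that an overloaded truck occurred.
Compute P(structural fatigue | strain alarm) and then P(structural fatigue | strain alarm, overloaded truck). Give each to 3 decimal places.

P(structural fatigue | strain alarm) ≈ 0.872; P(structural fatigue | strain alarm, overloaded truck) ≈ 0.518

Under noisy-OR, P(strain alarm | causes) = 1 − (1−0.024)·∏(1−qᵢ) over the active causes.
Sum P(strain alarm|·) weighted by the priors over the 4 (structural fatigue, overloaded truck) configurations:
  P(strain alarm) = 0.024*0.53*0.89 + 0.79504*0.53*0.11 + 0.82432*0.47*0.89 + 0.963107*0.47*0.11
        = 0.011321 + 0.046351 + 0.344813 + 0.049793 = 0.452278
Keeping only the structural fatigue-present terms gives 0.394606, so
  P(structural fatigue | strain alarm) = 0.394606 / 0.452278 ≈ 0.872

Now also conditioning on overloaded truck=true:
Numerator (weight on configurations with structural fatigue): 0.963107×0.47 = 0.452660
The normalizing constant is 0.79504×0.53 + 0.963107×0.47 = 0.874031
P(structural fatigue | strain alarm, overloaded truck) = 0.452660/0.874031 ≈ 0.518
Conditioning on overloaded truck lowers the posterior on structural fatigue: the classic explaining-away effect in a common-effect structure.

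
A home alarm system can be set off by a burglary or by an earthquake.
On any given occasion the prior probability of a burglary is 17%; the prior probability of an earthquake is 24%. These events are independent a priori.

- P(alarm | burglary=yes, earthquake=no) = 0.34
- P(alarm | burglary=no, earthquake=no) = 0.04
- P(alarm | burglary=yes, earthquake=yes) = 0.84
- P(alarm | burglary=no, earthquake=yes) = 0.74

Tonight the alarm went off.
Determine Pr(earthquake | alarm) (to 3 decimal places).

Pr(earthquake | alarm) ≈ 0.724

Weight on earthquake=true, given the evidence: 0.147408 + 0.034272 = 0.181680
Normalizer over all consistent configurations: 0.04×0.83×0.76 + 0.74×0.83×0.24 + 0.34×0.17×0.76 + 0.84×0.17×0.24 = 0.250840
Posterior = 0.181680 / 0.250840 ≈ 0.724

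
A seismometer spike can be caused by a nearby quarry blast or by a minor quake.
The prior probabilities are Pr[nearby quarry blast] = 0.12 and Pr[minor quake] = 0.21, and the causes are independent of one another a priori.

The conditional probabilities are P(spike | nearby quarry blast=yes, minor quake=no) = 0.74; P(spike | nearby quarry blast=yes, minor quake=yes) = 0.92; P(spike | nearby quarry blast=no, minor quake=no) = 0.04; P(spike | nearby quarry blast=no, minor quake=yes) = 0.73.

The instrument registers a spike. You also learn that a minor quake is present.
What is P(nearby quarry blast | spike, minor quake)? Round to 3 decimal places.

Enumerate both values of nearby quarry blast and weight by the priors:
  P(spike | minor quake) = 0.73*0.88 + 0.92*0.12
        = 0.642400 + 0.110400 = 0.752800
Keeping only the nearby quarry blast-present terms gives 0.110400, so
  P(nearby quarry blast | spike, minor quake) = 0.110400 / 0.752800 ≈ 0.147

P(nearby quarry blast | spike, minor quake) ≈ 0.147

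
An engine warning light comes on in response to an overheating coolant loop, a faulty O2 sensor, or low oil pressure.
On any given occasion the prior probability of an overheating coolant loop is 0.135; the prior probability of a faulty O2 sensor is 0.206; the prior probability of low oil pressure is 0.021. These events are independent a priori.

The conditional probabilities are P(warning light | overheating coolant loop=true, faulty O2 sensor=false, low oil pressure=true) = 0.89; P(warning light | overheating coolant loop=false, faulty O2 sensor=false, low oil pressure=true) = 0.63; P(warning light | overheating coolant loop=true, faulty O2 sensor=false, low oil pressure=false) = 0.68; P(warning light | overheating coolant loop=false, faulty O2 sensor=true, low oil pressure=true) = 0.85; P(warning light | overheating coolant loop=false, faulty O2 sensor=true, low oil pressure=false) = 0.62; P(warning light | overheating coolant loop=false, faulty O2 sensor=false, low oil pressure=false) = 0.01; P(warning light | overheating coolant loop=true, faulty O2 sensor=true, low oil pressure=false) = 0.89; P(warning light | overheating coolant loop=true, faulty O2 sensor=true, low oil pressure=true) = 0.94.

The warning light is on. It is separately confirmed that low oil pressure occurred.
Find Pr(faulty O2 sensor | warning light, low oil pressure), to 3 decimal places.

Pr(faulty O2 sensor | warning light, low oil pressure) ≈ 0.252

P(warning light | low oil pressure) = 0.63*0.865*0.794 + 0.85*0.865*0.206 + 0.89*0.135*0.794 + 0.94*0.135*0.206 = 0.432690 + 0.151461 + 0.095399 + 0.026141 = 0.705691
The faulty O2 sensor-present share is 0.151461 + 0.026141 = 0.177602.
So P(faulty O2 sensor | warning light, low oil pressure) = 0.177602/0.705691 ≈ 0.252.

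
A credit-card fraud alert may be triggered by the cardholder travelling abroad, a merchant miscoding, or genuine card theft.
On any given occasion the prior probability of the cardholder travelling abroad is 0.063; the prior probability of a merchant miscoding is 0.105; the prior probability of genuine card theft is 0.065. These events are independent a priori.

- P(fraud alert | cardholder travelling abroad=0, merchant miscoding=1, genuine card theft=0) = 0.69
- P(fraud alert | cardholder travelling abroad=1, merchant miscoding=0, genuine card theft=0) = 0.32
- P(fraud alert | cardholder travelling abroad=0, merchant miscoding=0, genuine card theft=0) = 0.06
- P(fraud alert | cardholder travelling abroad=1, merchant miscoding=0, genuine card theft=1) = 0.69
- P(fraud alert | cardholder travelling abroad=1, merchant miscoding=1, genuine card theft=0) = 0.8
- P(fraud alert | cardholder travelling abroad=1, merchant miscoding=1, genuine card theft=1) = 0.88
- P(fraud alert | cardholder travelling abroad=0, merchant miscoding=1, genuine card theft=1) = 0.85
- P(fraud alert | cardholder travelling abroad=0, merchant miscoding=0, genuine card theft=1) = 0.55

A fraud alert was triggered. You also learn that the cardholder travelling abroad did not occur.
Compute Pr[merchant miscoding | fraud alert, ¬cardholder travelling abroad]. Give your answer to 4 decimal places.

Pr[merchant miscoding | fraud alert, ¬cardholder travelling abroad] ≈ 0.4722

Weight on merchant miscoding=true, given the evidence: 0.067741 + 0.005801 = 0.073542
The normalizing constant is 0.06×0.895×0.935 + 0.55×0.895×0.065 + 0.69×0.105×0.935 + 0.85×0.105×0.065 = 0.155748
Posterior = 0.073542 / 0.155748 ≈ 0.4722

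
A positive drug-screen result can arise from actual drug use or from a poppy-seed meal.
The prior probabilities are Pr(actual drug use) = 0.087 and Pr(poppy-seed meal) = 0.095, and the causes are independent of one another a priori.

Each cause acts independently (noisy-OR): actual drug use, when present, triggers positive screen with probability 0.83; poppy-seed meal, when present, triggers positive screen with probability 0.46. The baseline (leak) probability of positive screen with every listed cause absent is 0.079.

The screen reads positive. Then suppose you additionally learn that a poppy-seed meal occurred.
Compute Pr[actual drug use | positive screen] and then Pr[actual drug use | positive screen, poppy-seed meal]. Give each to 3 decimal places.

Pr[actual drug use | positive screen] ≈ 0.405; Pr[actual drug use | positive screen, poppy-seed meal] ≈ 0.148

Under noisy-OR, P(positive screen | causes) = 1 − (1−0.079)·∏(1−qᵢ) over the active causes.
Sum P(positive screen|·) weighted by the priors over the 4 (actual drug use, poppy-seed meal) configurations:
  P(positive screen) = 0.079×0.913×0.905 + 0.50266×0.913×0.095 + 0.84343×0.087×0.905 + 0.915452×0.087×0.095
        = 0.065275 + 0.043598 + 0.066407 + 0.007566 = 0.182846
Keeping only the actual drug use-present terms gives 0.073973, so
  P(actual drug use | positive screen) = 0.073973 / 0.182846 ≈ 0.405

Now condition on the additional information:
P(positive screen | poppy-seed meal) = 0.50266×0.913 + 0.915452×0.087 = 0.458929 + 0.079644 = 0.538573
The actual drug use-present share is 0.915452×0.087 = 0.079644.
Hence the posterior is 0.079644/0.538573 ≈ 0.148.
— poppy-seed meal explains away the evidence for actual drug use.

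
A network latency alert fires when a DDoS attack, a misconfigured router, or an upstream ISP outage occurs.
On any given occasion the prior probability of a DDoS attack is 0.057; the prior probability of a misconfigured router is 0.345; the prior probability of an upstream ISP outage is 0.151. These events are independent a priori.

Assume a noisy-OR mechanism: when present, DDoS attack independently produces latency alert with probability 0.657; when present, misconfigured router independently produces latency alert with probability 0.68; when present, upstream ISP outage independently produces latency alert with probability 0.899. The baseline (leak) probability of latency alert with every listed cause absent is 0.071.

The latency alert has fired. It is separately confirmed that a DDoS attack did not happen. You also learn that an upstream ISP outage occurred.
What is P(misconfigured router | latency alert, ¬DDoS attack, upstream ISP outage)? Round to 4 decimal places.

Under noisy-OR, P(latency alert | causes) = 1 − (1−0.071)·∏(1−qᵢ) over the active causes.
Weight on misconfigured router=true, given the evidence: 0.969975·0.345 = 0.334641
Denominator P(latency alert | ¬DDoS attack, upstream ISP outage): 0.906171·0.655 + 0.969975·0.345 = 0.928183
P(misconfigured router | latency alert, ¬DDoS attack, upstream ISP outage) = 0.334641/0.928183 ≈ 0.3605

P(misconfigured router | latency alert, ¬DDoS attack, upstream ISP outage) ≈ 0.3605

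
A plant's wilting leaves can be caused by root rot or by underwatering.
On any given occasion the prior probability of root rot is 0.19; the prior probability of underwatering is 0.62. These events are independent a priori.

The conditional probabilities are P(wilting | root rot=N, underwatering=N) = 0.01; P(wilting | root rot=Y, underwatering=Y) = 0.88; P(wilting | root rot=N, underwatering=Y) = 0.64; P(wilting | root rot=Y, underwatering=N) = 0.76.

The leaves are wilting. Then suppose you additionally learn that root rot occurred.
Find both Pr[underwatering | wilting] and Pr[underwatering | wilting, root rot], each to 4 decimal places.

Numerator (weight on configurations with underwatering): 0.321408 + 0.103664 = 0.425072
Normalizer over all consistent configurations: 0.01·0.81·0.38 + 0.64·0.81·0.62 + 0.76·0.19·0.38 + 0.88·0.19·0.62 = 0.483022
P(underwatering | wilting) = 0.425072/0.483022 ≈ 0.8800

Now also conditioning on root rot=true:
Numerator (weight on configurations with underwatering): 0.88·0.62 = 0.545600
The normalizing constant is 0.76·0.38 + 0.88·0.62 = 0.834400
P(underwatering | wilting, root rot) = 0.545600/0.834400 ≈ 0.6539

Pr[underwatering | wilting] ≈ 0.8800; Pr[underwatering | wilting, root rot] ≈ 0.6539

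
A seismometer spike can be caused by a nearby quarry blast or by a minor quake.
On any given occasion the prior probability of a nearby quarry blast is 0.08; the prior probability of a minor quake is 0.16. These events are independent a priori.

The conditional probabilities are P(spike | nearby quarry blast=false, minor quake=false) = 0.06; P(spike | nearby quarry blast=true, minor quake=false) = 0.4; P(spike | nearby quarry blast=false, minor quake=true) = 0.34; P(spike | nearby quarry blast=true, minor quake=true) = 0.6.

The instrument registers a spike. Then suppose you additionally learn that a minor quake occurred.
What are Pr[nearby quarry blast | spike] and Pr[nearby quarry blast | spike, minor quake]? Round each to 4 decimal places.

Pr[nearby quarry blast | spike] ≈ 0.2639; Pr[nearby quarry blast | spike, minor quake] ≈ 0.1330

Weight on nearby quarry blast=true, given the evidence: 0.026880 + 0.007680 = 0.034560
Normalizer over all consistent configurations: 0.06·0.92·0.84 + 0.34·0.92·0.16 + 0.4·0.08·0.84 + 0.6·0.08·0.16 = 0.130976
P(nearby quarry blast | spike) = 0.034560/0.130976 ≈ 0.2639

Now condition on the additional information:
P(spike | minor quake) = 0.34·0.92 + 0.6·0.08 = 0.312800 + 0.048000 = 0.360800
Of this, 0.048000 comes from 0.6·0.08 (the nearby quarry blast=true cases).
P(nearby quarry blast | spike, minor quake) = 0.048000 / 0.360800 ≈ 0.1330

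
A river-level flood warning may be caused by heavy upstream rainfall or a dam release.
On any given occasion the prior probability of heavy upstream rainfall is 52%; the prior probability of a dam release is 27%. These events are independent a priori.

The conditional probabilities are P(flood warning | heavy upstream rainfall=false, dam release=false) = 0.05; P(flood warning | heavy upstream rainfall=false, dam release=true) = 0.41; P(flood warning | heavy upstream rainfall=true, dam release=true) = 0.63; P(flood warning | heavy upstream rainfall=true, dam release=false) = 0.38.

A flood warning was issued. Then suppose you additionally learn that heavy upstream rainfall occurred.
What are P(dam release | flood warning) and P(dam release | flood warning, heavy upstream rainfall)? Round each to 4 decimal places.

Enumerate the 4 (heavy upstream rainfall, dam release) configurations and weight by the priors:
  P(flood warning) = 0.05*0.48*0.73 + 0.41*0.48*0.27 + 0.38*0.52*0.73 + 0.63*0.52*0.27
        = 0.017520 + 0.053136 + 0.144248 + 0.088452 = 0.303356
Configurations with dam release contribute 0.141588, so
  P(dam release | flood warning) = 0.141588 / 0.303356 ≈ 0.4667

With the extra evidence:
Sum P(flood warning|·) weighted by the priors over both values of dam release:
  P(flood warning | heavy upstream rainfall) = 0.38·0.73 + 0.63·0.27
        = 0.277400 + 0.170100 = 0.447500
Configurations with dam release contribute 0.170100, so
  P(dam release | flood warning, heavy upstream rainfall) = 0.170100 / 0.447500 ≈ 0.3801
— heavy upstream rainfall explains away the evidence for dam release.

P(dam release | flood warning) ≈ 0.4667; P(dam release | flood warning, heavy upstream rainfall) ≈ 0.3801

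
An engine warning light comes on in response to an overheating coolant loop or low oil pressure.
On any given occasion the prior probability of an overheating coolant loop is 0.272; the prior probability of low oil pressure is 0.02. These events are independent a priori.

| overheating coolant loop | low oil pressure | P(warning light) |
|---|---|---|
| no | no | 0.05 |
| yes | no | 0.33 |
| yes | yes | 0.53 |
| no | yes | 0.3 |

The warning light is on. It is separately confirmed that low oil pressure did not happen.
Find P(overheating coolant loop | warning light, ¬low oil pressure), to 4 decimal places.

P(overheating coolant loop | warning light, ¬low oil pressure) ≈ 0.7115

For the numerator, keep only overheating coolant loop=true terms: 0.33*0.272 = 0.089760
Denominator P(warning light | ¬low oil pressure): 0.05*0.728 + 0.33*0.272 = 0.126160
Posterior = 0.089760 / 0.126160 ≈ 0.7115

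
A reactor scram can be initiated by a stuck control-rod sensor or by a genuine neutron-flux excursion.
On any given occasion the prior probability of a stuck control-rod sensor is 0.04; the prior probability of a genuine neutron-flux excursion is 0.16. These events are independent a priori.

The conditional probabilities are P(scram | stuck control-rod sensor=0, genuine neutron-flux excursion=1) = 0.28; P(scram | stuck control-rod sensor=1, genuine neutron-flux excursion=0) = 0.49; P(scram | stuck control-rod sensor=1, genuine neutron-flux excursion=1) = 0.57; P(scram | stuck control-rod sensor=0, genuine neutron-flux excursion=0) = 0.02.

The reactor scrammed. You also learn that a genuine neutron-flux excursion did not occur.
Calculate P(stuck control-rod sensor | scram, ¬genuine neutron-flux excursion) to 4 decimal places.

P(stuck control-rod sensor | scram, ¬genuine neutron-flux excursion) ≈ 0.5052

P(scram | ¬genuine neutron-flux excursion) = 0.02×0.96 + 0.49×0.04 = 0.019200 + 0.019600 = 0.038800
Restricting to configurations with stuck control-rod sensor present: 0.49×0.04 = 0.019600.
So P(stuck control-rod sensor | scram, ¬genuine neutron-flux excursion) = 0.019600/0.038800 ≈ 0.5052.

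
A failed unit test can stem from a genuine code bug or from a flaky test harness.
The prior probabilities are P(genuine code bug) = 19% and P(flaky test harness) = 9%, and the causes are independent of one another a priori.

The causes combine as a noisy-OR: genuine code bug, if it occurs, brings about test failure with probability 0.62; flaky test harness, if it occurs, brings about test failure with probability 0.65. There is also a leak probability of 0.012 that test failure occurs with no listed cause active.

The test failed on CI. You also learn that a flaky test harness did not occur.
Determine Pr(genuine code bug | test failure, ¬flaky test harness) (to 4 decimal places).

Pr(genuine code bug | test failure, ¬flaky test harness) ≈ 0.9243

Under noisy-OR, P(test failure | causes) = 1 − (1−0.012)·∏(1−qᵢ) over the active causes.
P(test failure | ¬flaky test harness) = 0.012·0.81 + 0.62456·0.19 = 0.009720 + 0.118666 = 0.128386
Of this, 0.118666 comes from 0.62456·0.19 (the genuine code bug=true cases).
Hence the posterior is 0.118666/0.128386 ≈ 0.9243.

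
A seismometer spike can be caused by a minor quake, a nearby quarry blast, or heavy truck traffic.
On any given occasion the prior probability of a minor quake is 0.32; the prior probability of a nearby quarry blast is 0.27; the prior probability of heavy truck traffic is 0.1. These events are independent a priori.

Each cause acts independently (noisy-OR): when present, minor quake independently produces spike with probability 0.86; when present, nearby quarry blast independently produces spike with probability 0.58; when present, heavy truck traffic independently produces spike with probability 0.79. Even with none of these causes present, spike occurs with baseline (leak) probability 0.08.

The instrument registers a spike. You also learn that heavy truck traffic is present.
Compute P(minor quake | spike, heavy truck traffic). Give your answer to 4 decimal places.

Under noisy-OR, P(spike | causes) = 1 − (1−0.08)·∏(1−qᵢ) over the active causes.
Enumerate the 4 (minor quake, nearby quarry blast) configurations and weight by the priors:
  P(spike | heavy truck traffic) = 0.8068·0.68·0.73 + 0.918856·0.68·0.27 + 0.972952·0.32·0.73 + 0.98864·0.32·0.27
        = 0.400496 + 0.168702 + 0.227282 + 0.085418 = 0.881898
Keeping only the minor quake-present terms gives 0.312700, so
  P(minor quake | spike, heavy truck traffic) = 0.312700 / 0.881898 ≈ 0.3546

P(minor quake | spike, heavy truck traffic) ≈ 0.3546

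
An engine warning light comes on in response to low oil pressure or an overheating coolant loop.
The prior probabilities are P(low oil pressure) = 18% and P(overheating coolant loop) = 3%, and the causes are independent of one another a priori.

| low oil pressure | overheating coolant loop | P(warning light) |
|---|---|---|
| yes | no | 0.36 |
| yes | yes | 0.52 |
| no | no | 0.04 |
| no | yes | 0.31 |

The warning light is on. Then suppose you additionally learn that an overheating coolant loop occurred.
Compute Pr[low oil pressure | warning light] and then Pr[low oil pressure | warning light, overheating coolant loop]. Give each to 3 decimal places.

Sum P(warning light|·) weighted by the priors over the 4 (low oil pressure, overheating coolant loop) configurations:
  P(warning light) = 0.04*0.82*0.97 + 0.31*0.82*0.03 + 0.36*0.18*0.97 + 0.52*0.18*0.03
        = 0.031816 + 0.007626 + 0.062856 + 0.002808 = 0.105106
Keeping only the low oil pressure-present terms gives 0.065664, so
  P(low oil pressure | warning light) = 0.065664 / 0.105106 ≈ 0.625

With the extra evidence:
P(warning light | overheating coolant loop) = 0.31*0.82 + 0.52*0.18 = 0.254200 + 0.093600 = 0.347800
Restricting to configurations with low oil pressure present: 0.52*0.18 = 0.093600.
Hence the posterior is 0.093600/0.347800 ≈ 0.269.

Pr[low oil pressure | warning light] ≈ 0.625; Pr[low oil pressure | warning light, overheating coolant loop] ≈ 0.269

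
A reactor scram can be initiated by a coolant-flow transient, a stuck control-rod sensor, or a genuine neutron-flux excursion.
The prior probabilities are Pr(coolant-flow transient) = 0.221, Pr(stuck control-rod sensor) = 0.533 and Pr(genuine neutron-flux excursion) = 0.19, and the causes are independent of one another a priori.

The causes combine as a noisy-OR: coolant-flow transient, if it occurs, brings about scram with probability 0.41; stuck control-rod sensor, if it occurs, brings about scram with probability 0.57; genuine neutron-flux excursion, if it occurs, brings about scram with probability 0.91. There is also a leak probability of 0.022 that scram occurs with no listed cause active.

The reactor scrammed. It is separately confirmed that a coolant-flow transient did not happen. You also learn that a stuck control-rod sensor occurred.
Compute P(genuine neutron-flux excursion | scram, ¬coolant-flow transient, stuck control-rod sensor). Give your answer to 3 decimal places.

P(genuine neutron-flux excursion | scram, ¬coolant-flow transient, stuck control-rod sensor) ≈ 0.280

Under noisy-OR, P(scram | causes) = 1 − (1−0.022)·∏(1−qᵢ) over the active causes.
Numerator (weight on configurations with genuine neutron-flux excursion): 0.962151×0.19 = 0.182809
The normalizing constant is 0.57946×0.81 + 0.962151×0.19 = 0.652172
Posterior = 0.182809 / 0.652172 ≈ 0.280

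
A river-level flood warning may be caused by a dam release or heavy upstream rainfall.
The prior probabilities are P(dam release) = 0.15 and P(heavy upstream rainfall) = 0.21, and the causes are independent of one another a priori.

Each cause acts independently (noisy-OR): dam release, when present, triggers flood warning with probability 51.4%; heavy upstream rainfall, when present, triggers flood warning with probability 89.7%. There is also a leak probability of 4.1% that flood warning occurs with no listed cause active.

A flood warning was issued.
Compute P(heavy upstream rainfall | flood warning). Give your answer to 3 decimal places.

P(heavy upstream rainfall | flood warning) ≈ 0.678

Under noisy-OR, P(flood warning | causes) = 1 − (1−0.041)·∏(1−qᵢ) over the active causes.
Sum P(flood warning|·) weighted by the priors over the 4 (dam release, heavy upstream rainfall) configurations:
  P(flood warning) = 0.041×0.85×0.79 + 0.901223×0.85×0.21 + 0.533926×0.15×0.79 + 0.951994×0.15×0.21
        = 0.027532 + 0.160868 + 0.063270 + 0.029988 = 0.281658
Configurations with heavy upstream rainfall contribute 0.190856, so
  P(heavy upstream rainfall | flood warning) = 0.190856 / 0.281658 ≈ 0.678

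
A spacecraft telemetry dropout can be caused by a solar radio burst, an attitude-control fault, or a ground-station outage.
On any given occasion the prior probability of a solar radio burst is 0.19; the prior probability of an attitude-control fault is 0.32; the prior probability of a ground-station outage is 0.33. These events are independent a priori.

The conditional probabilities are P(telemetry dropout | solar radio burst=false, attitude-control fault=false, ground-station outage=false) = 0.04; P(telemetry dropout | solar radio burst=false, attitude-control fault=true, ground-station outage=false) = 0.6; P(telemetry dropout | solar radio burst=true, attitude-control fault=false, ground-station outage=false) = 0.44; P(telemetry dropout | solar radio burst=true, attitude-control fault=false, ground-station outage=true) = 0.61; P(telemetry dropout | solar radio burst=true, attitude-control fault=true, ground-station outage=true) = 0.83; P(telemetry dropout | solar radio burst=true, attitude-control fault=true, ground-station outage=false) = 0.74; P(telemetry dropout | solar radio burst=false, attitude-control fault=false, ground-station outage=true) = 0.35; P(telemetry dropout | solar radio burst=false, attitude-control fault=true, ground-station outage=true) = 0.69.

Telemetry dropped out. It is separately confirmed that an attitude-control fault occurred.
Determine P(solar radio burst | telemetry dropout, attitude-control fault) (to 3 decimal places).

P(solar radio burst | telemetry dropout, attitude-control fault) ≈ 0.223

P(telemetry dropout | attitude-control fault) = 0.6·0.81·0.67 + 0.69·0.81·0.33 + 0.74·0.19·0.67 + 0.83·0.19·0.33 = 0.325620 + 0.184437 + 0.094202 + 0.052041 = 0.656300
Of this, 0.146243 comes from 0.094202 + 0.052041 (the solar radio burst=true cases).
So P(solar radio burst | telemetry dropout, attitude-control fault) = 0.146243/0.656300 ≈ 0.223.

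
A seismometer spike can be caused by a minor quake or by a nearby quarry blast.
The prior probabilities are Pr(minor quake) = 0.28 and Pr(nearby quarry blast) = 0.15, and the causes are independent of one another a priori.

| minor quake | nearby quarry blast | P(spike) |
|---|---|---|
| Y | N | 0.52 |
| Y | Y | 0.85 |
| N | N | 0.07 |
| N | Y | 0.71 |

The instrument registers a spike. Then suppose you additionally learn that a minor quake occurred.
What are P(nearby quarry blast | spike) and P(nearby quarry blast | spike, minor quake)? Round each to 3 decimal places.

P(nearby quarry blast | spike) ≈ 0.403; P(nearby quarry blast | spike, minor quake) ≈ 0.224

For the numerator, keep only nearby quarry blast=true terms: 0.076680 + 0.035700 = 0.112380
Denominator P(spike): 0.07·0.72·0.85 + 0.71·0.72·0.15 + 0.52·0.28·0.85 + 0.85·0.28·0.15 = 0.278980
P(nearby quarry blast | spike) = 0.112380/0.278980 ≈ 0.403

Now also conditioning on minor quake=true:
P(spike | minor quake) = 0.52×0.85 + 0.85×0.15 = 0.442000 + 0.127500 = 0.569500
The nearby quarry blast-present share is 0.85×0.15 = 0.127500.
Hence the posterior is 0.127500/0.569500 ≈ 0.224.
The drop from 0.403 to 0.224 is the explaining-away (discounting) effect.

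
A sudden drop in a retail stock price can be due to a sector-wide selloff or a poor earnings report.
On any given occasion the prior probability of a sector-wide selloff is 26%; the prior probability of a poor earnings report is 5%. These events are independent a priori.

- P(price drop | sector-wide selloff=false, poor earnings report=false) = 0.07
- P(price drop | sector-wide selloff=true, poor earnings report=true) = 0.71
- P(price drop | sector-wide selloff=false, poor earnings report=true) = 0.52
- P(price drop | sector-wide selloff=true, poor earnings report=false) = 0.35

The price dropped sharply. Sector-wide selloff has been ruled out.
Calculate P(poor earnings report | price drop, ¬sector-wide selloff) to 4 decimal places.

P(poor earnings report | price drop, ¬sector-wide selloff) ≈ 0.2811

Weight on poor earnings report=true, given the evidence: 0.52*0.05 = 0.026000
Denominator P(price drop | ¬sector-wide selloff): 0.07*0.95 + 0.52*0.05 = 0.092500
Posterior = 0.026000 / 0.092500 ≈ 0.2811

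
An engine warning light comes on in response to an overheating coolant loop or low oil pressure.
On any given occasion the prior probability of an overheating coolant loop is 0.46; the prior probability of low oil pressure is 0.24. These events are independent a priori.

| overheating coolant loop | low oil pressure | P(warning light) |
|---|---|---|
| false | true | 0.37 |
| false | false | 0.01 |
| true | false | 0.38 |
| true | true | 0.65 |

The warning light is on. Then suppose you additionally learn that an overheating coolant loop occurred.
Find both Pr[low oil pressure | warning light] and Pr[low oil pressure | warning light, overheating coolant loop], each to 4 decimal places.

Weight on low oil pressure=true, given the evidence: 0.047952 + 0.071760 = 0.119712
The normalizing constant is 0.01*0.54*0.76 + 0.37*0.54*0.24 + 0.38*0.46*0.76 + 0.65*0.46*0.24 = 0.256664
Posterior = 0.119712 / 0.256664 ≈ 0.4664

Now condition on the additional information:
P(warning light | overheating coolant loop) = 0.38·0.76 + 0.65·0.24 = 0.288800 + 0.156000 = 0.444800
Of this, 0.156000 comes from 0.65·0.24 (the low oil pressure=true cases).
So P(low oil pressure | warning light, overheating coolant loop) = 0.156000/0.444800 ≈ 0.3507.

Pr[low oil pressure | warning light] ≈ 0.4664; Pr[low oil pressure | warning light, overheating coolant loop] ≈ 0.3507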